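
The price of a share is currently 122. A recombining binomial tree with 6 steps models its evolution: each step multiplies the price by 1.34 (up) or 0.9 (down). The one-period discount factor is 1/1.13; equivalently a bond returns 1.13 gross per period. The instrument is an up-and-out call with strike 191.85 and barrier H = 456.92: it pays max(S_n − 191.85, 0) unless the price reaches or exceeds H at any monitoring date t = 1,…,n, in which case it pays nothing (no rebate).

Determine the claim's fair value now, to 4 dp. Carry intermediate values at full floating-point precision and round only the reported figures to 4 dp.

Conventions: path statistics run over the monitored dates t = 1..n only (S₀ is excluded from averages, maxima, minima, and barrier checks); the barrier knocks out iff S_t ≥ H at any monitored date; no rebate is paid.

price = 18.8360

With p* = (R−d)/(u−d) = 0.5227, sum probability × payoff across the paths and divide by R^6.
Enumerate all 2^6 = 64 price paths (U = up ×1.34, D = down ×0.9); each path with k up-moves has probability p*^k·(1−p*)^(6−k).
DDDDDD: M=109.8000, payoff=0.0000, prob=0.011820
UDDDDD: M=163.4800, payoff=0.0000, prob=0.012945
DUDDDD: M=147.1320, payoff=0.0000, prob=0.012945
UUDDDD: M=219.0632, payoff=0.0000, prob=0.014178
DDUDDD: M=132.4188, payoff=0.0000, prob=0.012945
UDUDDD: M=197.1569, payoff=0.0000, prob=0.014178
DUUDDD: M=197.1569, payoff=0.0000, prob=0.014178
UUUDDD: M=293.5447, payoff=22.1441, prob=0.015528
DDDUDD: M=119.1769, payoff=0.0000, prob=0.012945
UDDUDD: M=177.4412, payoff=0.0000, prob=0.014178
DUDUDD: M=177.4412, payoff=0.0000, prob=0.014178
UUDUDD: M=264.1902, payoff=22.1441, prob=0.015528
DDUUDD: M=177.4412, payoff=0.0000, prob=0.014178
UDUUDD: M=264.1902, payoff=22.1441, prob=0.015528
DUUUDD: M=264.1902, payoff=22.1441, prob=0.015528
UUUUDD: M=393.3499, payoff=126.7634, prob=0.017007
DDDDUD: M=109.8000, payoff=0.0000, prob=0.012945
UDDDUD: M=163.4800, payoff=0.0000, prob=0.014178
DUDDUD: M=159.6971, payoff=0.0000, prob=0.014178
UUDDUD: M=237.7712, payoff=22.1441, prob=0.015528
DDUDUD: M=159.6971, payoff=0.0000, prob=0.014178
UDUDUD: M=237.7712, payoff=22.1441, prob=0.015528
DUUDUD: M=237.7712, payoff=22.1441, prob=0.015528
UUUDUD: M=354.0149, payoff=126.7634, prob=0.017007
DDDUUD: M=159.6971, payoff=0.0000, prob=0.014178
UDDUUD: M=237.7712, payoff=22.1441, prob=0.015528
DUDUUD: M=237.7712, payoff=22.1441, prob=0.015528
UUDUUD: M=354.0149, payoff=126.7634, prob=0.017007
DDUUUD: M=237.7712, payoff=22.1441, prob=0.015528
UDUUUD: M=354.0149, payoff=126.7634, prob=0.017007
DUUUUD: M=354.0149, payoff=126.7634, prob=0.017007
UUUUUD: M=527.0888, payoff=0.0000, prob=0.018627
DDDDDU: M=109.8000, payoff=0.0000, prob=0.012945
UDDDDU: M=163.4800, payoff=0.0000, prob=0.014178
DUDDDU: M=147.1320, payoff=0.0000, prob=0.014178
UUDDDU: M=219.0632, payoff=22.1441, prob=0.015528
DDUDDU: M=143.7274, payoff=0.0000, prob=0.014178
UDUDDU: M=213.9941, payoff=22.1441, prob=0.015528
DUUDDU: M=213.9941, payoff=22.1441, prob=0.015528
UUUDDU: M=318.6134, payoff=126.7634, prob=0.017007
DDDUDU: M=143.7274, payoff=0.0000, prob=0.014178
UDDUDU: M=213.9941, payoff=22.1441, prob=0.015528
DUDUDU: M=213.9941, payoff=22.1441, prob=0.015528
UUDUDU: M=318.6134, payoff=126.7634, prob=0.017007
DDUUDU: M=213.9941, payoff=22.1441, prob=0.015528
UDUUDU: M=318.6134, payoff=126.7634, prob=0.017007
DUUUDU: M=318.6134, payoff=126.7634, prob=0.017007
UUUUDU: M=474.3800, payoff=0.0000, prob=0.018627
DDDDUU: M=143.7274, payoff=0.0000, prob=0.014178
UDDDUU: M=213.9941, payoff=22.1441, prob=0.015528
DUDDUU: M=213.9941, payoff=22.1441, prob=0.015528
UUDDUU: M=318.6134, payoff=126.7634, prob=0.017007
DDUDUU: M=213.9941, payoff=22.1441, prob=0.015528
UDUDUU: M=318.6134, payoff=126.7634, prob=0.017007
DUUDUU: M=318.6134, payoff=126.7634, prob=0.017007
UUUDUU: M=474.3800, payoff=0.0000, prob=0.018627
DDDUUU: M=213.9941, payoff=22.1441, prob=0.015528
UDDUUU: M=318.6134, payoff=126.7634, prob=0.017007
DUDUUU: M=318.6134, payoff=126.7634, prob=0.017007
UUDUUU: M=474.3800, payoff=0.0000, prob=0.018627
DDUUUU: M=318.6134, payoff=126.7634, prob=0.017007
UDUUUU: M=474.3800, payoff=0.0000, prob=0.018627
DUUUUU: M=474.3800, payoff=0.0000, prob=0.018627
UUUUUU: M=706.2990, payoff=0.0000, prob=0.020401
Price = Σ prob·payoff / R^6 = 39.215657 / 2.081952 = 18.8360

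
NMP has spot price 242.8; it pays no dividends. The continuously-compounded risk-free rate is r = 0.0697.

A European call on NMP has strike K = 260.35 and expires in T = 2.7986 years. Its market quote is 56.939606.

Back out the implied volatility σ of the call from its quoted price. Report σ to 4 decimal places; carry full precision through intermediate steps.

At σ = 0.2720 the Black–Scholes value reproduces the quote:
σ√T = 0.272·√2.7986 = 0.455029
d₁ = (ln(S/K) + (r+σ²/2)T) / (σ√T) = (ln(242.8/260.35) + (0.0697+0.272²/2)·2.7986) / 0.455029 = (-0.069789 + 0.298588) / 0.455029 = 0.502824
d₂ = d₁ − σ√T = 0.502824 − 0.455029 = 0.047794
e^{−rT} = 0.822783
N(d₁) = 0.692456,  N(d₂) = 0.519060
V = S·N(d₁) − K·e^{−rT}·N(d₂) = 168.128273 − 111.188667 = 56.939606 (equal to the quote); since ∂V/∂σ > 0 for all σ, the implied volatility is unique

sigma = 0.2720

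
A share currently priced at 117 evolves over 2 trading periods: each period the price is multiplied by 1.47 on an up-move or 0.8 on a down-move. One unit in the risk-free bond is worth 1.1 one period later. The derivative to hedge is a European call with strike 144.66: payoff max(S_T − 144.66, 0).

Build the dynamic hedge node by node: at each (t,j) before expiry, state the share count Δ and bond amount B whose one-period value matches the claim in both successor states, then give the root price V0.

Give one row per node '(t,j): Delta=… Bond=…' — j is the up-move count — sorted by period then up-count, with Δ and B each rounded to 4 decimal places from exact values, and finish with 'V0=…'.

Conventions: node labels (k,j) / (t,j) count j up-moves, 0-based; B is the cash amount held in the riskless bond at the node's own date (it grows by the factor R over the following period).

Since d<R<u, set p* = (R−d)/(u−d) = 0.4478; price each node as the discounted p*-expectation of its children.
Payoffs at expiry: V(2,0)=0.0000, V(2,1)=0.0000, V(2,2)=108.1653
(1,0): S=93.6000. Δ = (V_up−V_dn)/(S_up−S_dn) = (0.0000−0.0000)/(137.5920−74.8800) = 0.0000. V = [p*·0.0000 + (1−p*)·0.0000]/1.1 = 0.0000. B = V − Δ·S = 0.0000.
(1,1): S=171.9900. Δ = (V_up−V_dn)/(S_up−S_dn) = (108.1653−0.0000)/(252.8253−137.5920) = 0.9387. V = [p*·108.1653 + (1−p*)·0.0000]/1.1 = 44.0293. B = V − Δ·S = -117.4115.
(0,0): S=117.0000. Δ = (V_up−V_dn)/(S_up−S_dn) = (44.0293−0.0000)/(171.9900−93.6000) = 0.5617. V = [p*·44.0293 + (1−p*)·0.0000]/1.1 = 17.9224. B = V − Δ·S = -47.7930.
Verification: the root portfolio costs Δ(0,0)·S0 + B(0,0) = 17.9224, matching V0.

(0,0): Delta=0.5617 Bond=-47.7930
(1,0): Delta=0.0000 Bond=0.0000
(1,1): Delta=0.9387 Bond=-117.4115
V0=17.9224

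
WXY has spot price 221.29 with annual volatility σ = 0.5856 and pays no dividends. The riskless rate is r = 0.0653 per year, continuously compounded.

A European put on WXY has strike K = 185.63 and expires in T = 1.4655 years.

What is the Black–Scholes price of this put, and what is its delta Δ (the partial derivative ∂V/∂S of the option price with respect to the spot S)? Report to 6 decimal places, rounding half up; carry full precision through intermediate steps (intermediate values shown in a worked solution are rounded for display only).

σ√T = 0.5856·√1.4655 = 0.708915
d₁ = (ln(S/K) + (r+σ²/2)T) / (σ√T) = (ln(221.29/185.63) + (0.0653+0.5856²/2)·1.4655) / 0.708915 = (0.175719 + 0.346977) / 0.708915 = 0.737318
d₂ = d₁ − σ√T = 0.737318 − 0.708915 = 0.028404
e^{−rT} = 0.908739
N(−d₁) = 0.230464,  N(−d₂) = 0.488670
Put price V = K·e^{−rT}·N(−d₂) − S·N(−d₁) = 82.433399 − 50.999467 = 31.433932
Δ = −N(−d₁) = -0.230464

price = 31.433932
Δ = -0.230464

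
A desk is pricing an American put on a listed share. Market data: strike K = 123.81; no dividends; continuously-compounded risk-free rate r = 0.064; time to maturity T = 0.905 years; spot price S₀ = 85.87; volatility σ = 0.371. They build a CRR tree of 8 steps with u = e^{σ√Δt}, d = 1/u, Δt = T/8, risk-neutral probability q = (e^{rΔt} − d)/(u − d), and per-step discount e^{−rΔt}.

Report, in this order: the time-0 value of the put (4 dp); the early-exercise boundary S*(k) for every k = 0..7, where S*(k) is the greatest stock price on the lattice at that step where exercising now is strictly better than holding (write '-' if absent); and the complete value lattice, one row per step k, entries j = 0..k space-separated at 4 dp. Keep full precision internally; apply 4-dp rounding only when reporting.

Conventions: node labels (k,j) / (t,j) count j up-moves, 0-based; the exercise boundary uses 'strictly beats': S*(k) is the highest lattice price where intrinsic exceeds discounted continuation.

price = 38.1497
boundary = - 75.7965 85.8700 75.7965 85.8700 75.7965 85.8700 97.2823
tree:
38.1497
48.0135 28.7588
56.9053 37.9400 19.9193
64.7539 48.0135 28.0185 12.0420
71.6819 56.9053 37.9400 18.4216 5.7840
77.7971 64.7539 48.0135 27.1055 9.9326 1.6845
83.1949 71.6819 56.9053 37.9400 16.5746 3.3792 0.0000
87.9595 77.7971 64.7539 48.0135 26.5277 6.7789 0.0000 0.0000
92.1651 83.1949 71.6819 56.9053 37.9400 13.5987 0.0000 0.0000 0.0000

Δt=0.11313  u=1.13290  d=0.88269  q=0.49789  discount=0.99279
step 8 (expiry): payoffs max(K−S,0) = 92.1651 83.1949 71.6819 56.9053 37.9400 13.5987 0.0000 0.0000 0.0000
step 7: (k=7,j=0): S=35.8505, K−S=87.9595, hold=87.0663 ⇒ V=87.9595 exercise | (k=7,j=1): S=46.0129, K−S=77.7971, hold=76.9039 ⇒ V=77.7971 exercise | (k=7,j=2): S=59.0561, K−S=64.7539, hold=63.8608 ⇒ V=64.7539 exercise | (k=7,j=3): S=75.7965, K−S=48.0135, hold=47.1203 ⇒ V=48.0135 exercise | (k=7,j=4): S=97.2823, K−S=26.5277, hold=25.6346 ⇒ V=26.5277 exercise | (k=7,j=5): S=124.8586, K−S=0.0000, hold=6.7789 ⇒ V=6.7789 continue | (k=7,j=6): S=160.2518, K−S=0.0000, hold=0.0000 ⇒ V=0.0000 continue | (k=7,j=7): S=205.6778, K−S=0.0000, hold=0.0000 ⇒ V=0.0000 continue  boundary S*=97.2823
step 6: (k=6,j=0): S=40.6151, K−S=83.1949, hold=82.3017 ⇒ V=83.1949 exercise | (k=6,j=1): S=52.1281, K−S=71.6819, hold=70.7887 ⇒ V=71.6819 exercise | (k=6,j=2): S=66.9047, K−S=56.9053, hold=56.0121 ⇒ V=56.9053 exercise | (k=6,j=3): S=85.8700, K−S=37.9400, hold=37.0469 ⇒ V=37.9400 exercise | (k=6,j=4): S=110.2113, K−S=13.5987, hold=16.5746 ⇒ V=16.5746 continue | (k=6,j=5): S=141.4525, K−S=0.0000, hold=3.3792 ⇒ V=3.3792 continue | (k=6,j=6): S=181.5496, K−S=0.0000, hold=0.0000 ⇒ V=0.0000 continue  boundary S*=85.8700
step 5: (k=5,j=0): S=46.0129, K−S=77.7971, hold=76.9039 ⇒ V=77.7971 exercise | (k=5,j=1): S=59.0561, K−S=64.7539, hold=63.8608 ⇒ V=64.7539 exercise | (k=5,j=2): S=75.7965, K−S=48.0135, hold=47.1203 ⇒ V=48.0135 exercise | (k=5,j=3): S=97.2823, K−S=26.5277, hold=27.1055 ⇒ V=27.1055 continue | (k=5,j=4): S=124.8586, K−S=0.0000, hold=9.9326 ⇒ V=9.9326 continue | (k=5,j=5): S=160.2518, K−S=0.0000, hold=1.6845 ⇒ V=1.6845 continue  boundary S*=75.7965
step 4: (k=4,j=0): S=52.1281, K−S=71.6819, hold=70.7887 ⇒ V=71.6819 exercise | (k=4,j=1): S=66.9047, K−S=56.9053, hold=56.0121 ⇒ V=56.9053 exercise | (k=4,j=2): S=85.8700, K−S=37.9400, hold=37.3325 ⇒ V=37.9400 exercise | (k=4,j=3): S=110.2113, K−S=13.5987, hold=18.4216 ⇒ V=18.4216 continue | (k=4,j=4): S=141.4525, K−S=0.0000, hold=5.7840 ⇒ V=5.7840 continue  boundary S*=85.8700
step 3: (k=3,j=0): S=59.0561, K−S=64.7539, hold=63.8608 ⇒ V=64.7539 exercise | (k=3,j=1): S=75.7965, K−S=48.0135, hold=47.1203 ⇒ V=48.0135 exercise | (k=3,j=2): S=97.2823, K−S=26.5277, hold=28.0185 ⇒ V=28.0185 continue | (k=3,j=3): S=124.8586, K−S=0.0000, hold=12.0420 ⇒ V=12.0420 continue  boundary S*=75.7965
step 2: (k=2,j=0): S=66.9047, K−S=56.9053, hold=56.0121 ⇒ V=56.9053 exercise | (k=2,j=1): S=85.8700, K−S=37.9400, hold=37.7837 ⇒ V=37.9400 exercise | (k=2,j=2): S=110.2113, K−S=13.5987, hold=19.9193 ⇒ V=19.9193 continue  boundary S*=85.8700
step 1: (k=1,j=0): S=75.7965, K−S=48.0135, hold=47.1203 ⇒ V=48.0135 exercise | (k=1,j=1): S=97.2823, K−S=26.5277, hold=28.7588 ⇒ V=28.7588 continue  boundary S*=75.7965
step 0: (k=0,j=0): S=85.8700, K−S=37.9400, hold=38.1497 ⇒ V=38.1497 continue  boundary S*=-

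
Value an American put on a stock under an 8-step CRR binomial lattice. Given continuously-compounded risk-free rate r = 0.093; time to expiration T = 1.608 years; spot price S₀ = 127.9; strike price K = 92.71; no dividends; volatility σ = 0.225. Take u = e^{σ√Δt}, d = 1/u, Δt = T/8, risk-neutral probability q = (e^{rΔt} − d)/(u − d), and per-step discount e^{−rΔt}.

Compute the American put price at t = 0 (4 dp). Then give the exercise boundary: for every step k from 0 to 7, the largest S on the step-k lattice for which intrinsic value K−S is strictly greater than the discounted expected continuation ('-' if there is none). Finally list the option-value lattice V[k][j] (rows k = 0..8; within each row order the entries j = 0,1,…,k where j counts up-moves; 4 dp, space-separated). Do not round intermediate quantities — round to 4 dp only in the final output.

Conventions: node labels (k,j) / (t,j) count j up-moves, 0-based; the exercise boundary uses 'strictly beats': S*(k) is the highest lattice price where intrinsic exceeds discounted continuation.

price = 0.7240
boundary = - - - - - 77.2369 69.8258 77.2369
tree:
0.7240
1.4045 0.2308
2.6704 0.4890 0.0422
4.9546 1.0230 0.0995 0.0000
8.9208 2.1047 0.2348 0.0000 0.0000
15.4731 4.2371 0.5539 0.0000 0.0000 0.0000
22.8842 8.2775 1.3069 0.0000 0.0000 0.0000 0.0000
29.5843 15.4731 3.0835 0.0000 0.0000 0.0000 0.0000 0.0000
35.6414 22.8842 7.2754 0.0000 0.0000 0.0000 0.0000 0.0000 0.0000

params: Δt=0.20100 u=1.10614 d=0.90405 q=0.56817 e^(-rΔt)=0.98148
t_8 payoffs: 35.6414 22.8842 7.2754 0.0000 0.0000 0.0000 0.0000 0.0000 0.0000
t_7: node(7,0) S=63.1257 payoff=29.5843 vs cont=27.8673 → 29.5843 [stop]  node(7,1) S=77.2369 payoff=15.4731 vs cont=13.7562 → 15.4731 [stop]  node(7,2) S=94.5025 payoff=0.0000 vs cont=3.0835 → 3.0835 [wait]  node(7,3) S=115.6276 payoff=0.0000 vs cont=0.0000 → 0.0000 [wait]  node(7,4) S=141.4750 payoff=0.0000 vs cont=0.0000 → 0.0000 [wait]  node(7,5) S=173.1004 payoff=0.0000 vs cont=0.0000 → 0.0000 [wait]  node(7,6) S=211.7953 payoff=0.0000 vs cont=0.0000 → 0.0000 [wait]  node(7,7) S=259.1401 payoff=0.0000 vs cont=0.0000 → 0.0000 [wait]  ⇒ S*(7)=77.2369
t_6: node(6,0) S=69.8258 payoff=22.8842 vs cont=21.1673 → 22.8842 [stop]  node(6,1) S=85.4346 payoff=7.2754 vs cont=8.2775 → 8.2775 [wait]  node(6,2) S=104.5327 payoff=0.0000 vs cont=1.3069 → 1.3069 [wait]  node(6,3) S=127.9000 payoff=0.0000 vs cont=0.0000 → 0.0000 [wait]  node(6,4) S=156.4908 payoff=0.0000 vs cont=0.0000 → 0.0000 [wait]  node(6,5) S=191.4728 payoff=0.0000 vs cont=0.0000 → 0.0000 [wait]  node(6,6) S=234.2747 payoff=0.0000 vs cont=0.0000 → 0.0000 [wait]  ⇒ S*(6)=69.8258
t_5: node(5,0) S=77.2369 payoff=15.4731 vs cont=14.3150 → 15.4731 [stop]  node(5,1) S=94.5025 payoff=0.0000 vs cont=4.2371 → 4.2371 [wait]  node(5,2) S=115.6276 payoff=0.0000 vs cont=0.5539 → 0.5539 [wait]  node(5,3) S=141.4750 payoff=0.0000 vs cont=0.0000 → 0.0000 [wait]  node(5,4) S=173.1004 payoff=0.0000 vs cont=0.0000 → 0.0000 [wait]  node(5,5) S=211.7953 payoff=0.0000 vs cont=0.0000 → 0.0000 [wait]  ⇒ S*(5)=77.2369
t_4: node(4,0) S=85.4346 payoff=7.2754 vs cont=8.9208 → 8.9208 [wait]  node(4,1) S=104.5327 payoff=0.0000 vs cont=2.1047 → 2.1047 [wait]  node(4,2) S=127.9000 payoff=0.0000 vs cont=0.2348 → 0.2348 [wait]  node(4,3) S=156.4908 payoff=0.0000 vs cont=0.0000 → 0.0000 [wait]  node(4,4) S=191.4728 payoff=0.0000 vs cont=0.0000 → 0.0000 [wait]  ⇒ S*(4)=-
t_3: node(3,0) S=94.5025 payoff=0.0000 vs cont=4.9546 → 4.9546 [wait]  node(3,1) S=115.6276 payoff=0.0000 vs cont=1.0230 → 1.0230 [wait]  node(3,2) S=141.4750 payoff=0.0000 vs cont=0.0995 → 0.0995 [wait]  node(3,3) S=173.1004 payoff=0.0000 vs cont=0.0000 → 0.0000 [wait]  ⇒ S*(3)=-
t_2: node(2,0) S=104.5327 payoff=0.0000 vs cont=2.6704 → 2.6704 [wait]  node(2,1) S=127.9000 payoff=0.0000 vs cont=0.4890 → 0.4890 [wait]  node(2,2) S=156.4908 payoff=0.0000 vs cont=0.0422 → 0.0422 [wait]  ⇒ S*(2)=-
t_1: node(1,0) S=115.6276 payoff=0.0000 vs cont=1.4045 → 1.4045 [wait]  node(1,1) S=141.4750 payoff=0.0000 vs cont=0.2308 → 0.2308 [wait]  ⇒ S*(1)=-
t_0: node(0,0) S=127.9000 payoff=0.0000 vs cont=0.7240 → 0.7240 [wait]  ⇒ S*(0)=-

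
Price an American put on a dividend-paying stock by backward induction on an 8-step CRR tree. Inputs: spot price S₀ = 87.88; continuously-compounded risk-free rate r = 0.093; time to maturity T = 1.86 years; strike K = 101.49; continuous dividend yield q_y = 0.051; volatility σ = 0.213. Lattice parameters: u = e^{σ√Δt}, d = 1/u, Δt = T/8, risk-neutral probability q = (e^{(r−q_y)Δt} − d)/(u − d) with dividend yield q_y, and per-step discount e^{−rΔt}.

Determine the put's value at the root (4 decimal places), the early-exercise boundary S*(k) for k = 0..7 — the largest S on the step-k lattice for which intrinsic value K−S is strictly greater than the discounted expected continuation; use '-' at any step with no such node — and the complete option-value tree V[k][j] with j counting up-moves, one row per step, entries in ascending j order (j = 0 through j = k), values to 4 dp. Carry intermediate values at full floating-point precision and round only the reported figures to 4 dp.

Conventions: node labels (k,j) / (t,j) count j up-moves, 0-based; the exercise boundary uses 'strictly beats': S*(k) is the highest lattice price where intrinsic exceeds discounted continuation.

Δt=0.23250  u=1.10816  d=0.90239  q=0.52203  discount=0.97861
step 8 (expiry): payoffs max(K−S,0) = 62.8483 54.0368 43.2162 29.9281 13.6100 0.0000 0.0000 0.0000 0.0000
step 7: (k=7,j=0): S=42.8214, K−S=58.6686, hold=57.0024 ⇒ V=58.6686 exercise | (k=7,j=1): S=52.5859, K−S=48.9041, hold=47.3531 ⇒ V=48.9041 exercise | (k=7,j=2): S=64.5770, K−S=36.9130, hold=35.5033 ⇒ V=36.9130 exercise | (k=7,j=3): S=79.3023, K−S=22.1877, hold=20.9515 ⇒ V=22.1877 exercise | (k=7,j=4): S=97.3855, K−S=4.1045, hold=6.3660 ⇒ V=6.3660 continue | (k=7,j=5): S=119.5921, K−S=0.0000, hold=0.0000 ⇒ V=0.0000 continue | (k=7,j=6): S=146.8625, K−S=0.0000, hold=0.0000 ⇒ V=0.0000 continue | (k=7,j=7): S=180.3513, K−S=0.0000, hold=0.0000 ⇒ V=0.0000 continue  boundary S*=79.3023
step 6: (k=6,j=0): S=47.4532, K−S=54.0368, hold=52.4253 ⇒ V=54.0368 exercise | (k=6,j=1): S=58.2738, K−S=43.2162, hold=41.7322 ⇒ V=43.2162 exercise | (k=6,j=2): S=71.5619, K−S=29.9281, hold=28.6007 ⇒ V=29.9281 exercise | (k=6,j=3): S=87.8800, K−S=13.6100, hold=13.6303 ⇒ V=13.6303 continue | (k=6,j=4): S=107.9191, K−S=0.0000, hold=2.9776 ⇒ V=2.9776 continue | (k=6,j=5): S=132.5277, K−S=0.0000, hold=0.0000 ⇒ V=0.0000 continue | (k=6,j=6): S=162.7478, K−S=0.0000, hold=0.0000 ⇒ V=0.0000 continue  boundary S*=71.5619
step 5: (k=5,j=0): S=52.5859, K−S=48.9041, hold=47.3531 ⇒ V=48.9041 exercise | (k=5,j=1): S=64.5770, K−S=36.9130, hold=35.5033 ⇒ V=36.9130 exercise | (k=5,j=2): S=79.3023, K−S=22.1877, hold=20.9619 ⇒ V=22.1877 exercise | (k=5,j=3): S=97.3855, K−S=4.1045, hold=7.8966 ⇒ V=7.8966 continue | (k=5,j=4): S=119.5921, K−S=0.0000, hold=1.3928 ⇒ V=1.3928 continue | (k=5,j=5): S=146.8625, K−S=0.0000, hold=0.0000 ⇒ V=0.0000 continue  boundary S*=79.3023
step 4: (k=4,j=0): S=58.2738, K−S=43.2162, hold=41.7322 ⇒ V=43.2162 exercise | (k=4,j=1): S=71.5619, K−S=29.9281, hold=28.6007 ⇒ V=29.9281 exercise | (k=4,j=2): S=87.8800, K−S=13.6100, hold=14.4122 ⇒ V=14.4122 continue | (k=4,j=3): S=107.9191, K−S=0.0000, hold=4.4051 ⇒ V=4.4051 continue | (k=4,j=4): S=132.5277, K−S=0.0000, hold=0.6515 ⇒ V=0.6515 continue  boundary S*=71.5619
step 3: (k=3,j=0): S=64.5770, K−S=36.9130, hold=35.5033 ⇒ V=36.9130 exercise | (k=3,j=1): S=79.3023, K−S=22.1877, hold=21.3614 ⇒ V=22.1877 exercise | (k=3,j=2): S=97.3855, K−S=4.1045, hold=8.9916 ⇒ V=8.9916 continue | (k=3,j=3): S=119.5921, K−S=0.0000, hold=2.3933 ⇒ V=2.3933 continue  boundary S*=79.3023
step 2: (k=2,j=0): S=71.5619, K−S=29.9281, hold=28.6007 ⇒ V=29.9281 exercise | (k=2,j=1): S=87.8800, K−S=13.6100, hold=14.9716 ⇒ V=14.9716 continue | (k=2,j=2): S=107.9191, K−S=0.0000, hold=5.4284 ⇒ V=5.4284 continue  boundary S*=71.5619
step 1: (k=1,j=0): S=79.3023, K−S=22.1877, hold=21.6472 ⇒ V=22.1877 exercise | (k=1,j=1): S=97.3855, K−S=4.1045, hold=9.7760 ⇒ V=9.7760 continue  boundary S*=79.3023
step 0: (k=0,j=0): S=87.8800, K−S=13.6100, hold=15.3724 ⇒ V=15.3724 continue  boundary S*=-

price = 15.3724
boundary = - 79.3023 71.5619 79.3023 71.5619 79.3023 71.5619 79.3023
tree:
15.3724
22.1877 9.7760
29.9281 14.9716 5.4284
36.9130 22.1877 8.9916 2.3933
43.2162 29.9281 14.4122 4.4051 0.6515
48.9041 36.9130 22.1877 7.8966 1.3928 0.0000
54.0368 43.2162 29.9281 13.6303 2.9776 0.0000 0.0000
58.6686 48.9041 36.9130 22.1877 6.3660 0.0000 0.0000 0.0000
62.8483 54.0368 43.2162 29.9281 13.6100 0.0000 0.0000 0.0000 0.0000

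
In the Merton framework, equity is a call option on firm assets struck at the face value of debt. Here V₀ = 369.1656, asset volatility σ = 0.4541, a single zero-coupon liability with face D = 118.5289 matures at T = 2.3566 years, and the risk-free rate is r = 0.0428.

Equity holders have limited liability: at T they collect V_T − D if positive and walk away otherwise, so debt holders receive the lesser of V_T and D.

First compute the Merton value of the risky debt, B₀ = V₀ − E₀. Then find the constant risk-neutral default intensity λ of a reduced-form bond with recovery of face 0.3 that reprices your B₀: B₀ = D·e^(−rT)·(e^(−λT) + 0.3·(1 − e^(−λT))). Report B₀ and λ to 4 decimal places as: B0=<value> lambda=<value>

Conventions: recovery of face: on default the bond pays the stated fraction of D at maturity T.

B0=105.1417 lambda=0.0116

With assets at 369.1656 and a single debt payment of 118.5289 at 2.3566 years:
d₁ = [ln(V₀/D) + (r + σ²/2)T] / (σ√T)
   = [ln(369.1656/118.5289) + (0.0428 + 0.5·0.4541²)·2.3566] / (0.4541·√2.3566)
   = [1.136089 + 0.343836] / 0.697099 = 2.122976
d₂ = d₁ − σ√T = 2.122976 − 0.697099 = 1.425877
N(d₁) = 0.983122,  N(d₂) = 0.923048,  e^(−rT) = 0.904057
E₀ = V₀·N(d₁) − D·e^(−rT)·N(d₂)
   = 369.1656·0.983122 − 118.5289·0.904057·0.923048 = 264.023856
B₀ = V₀ − E₀ = 369.1656 − 264.023856 = 105.141744
e^(−λT) = (B₀·e^(rT)/D − 0.3)/(1 − 0.3) = (105.1417·1.106125/118.5289 − 0.3)/0.7 = 0.97313388
λ = −ln(0.97313388)/2.3566 = 0.011556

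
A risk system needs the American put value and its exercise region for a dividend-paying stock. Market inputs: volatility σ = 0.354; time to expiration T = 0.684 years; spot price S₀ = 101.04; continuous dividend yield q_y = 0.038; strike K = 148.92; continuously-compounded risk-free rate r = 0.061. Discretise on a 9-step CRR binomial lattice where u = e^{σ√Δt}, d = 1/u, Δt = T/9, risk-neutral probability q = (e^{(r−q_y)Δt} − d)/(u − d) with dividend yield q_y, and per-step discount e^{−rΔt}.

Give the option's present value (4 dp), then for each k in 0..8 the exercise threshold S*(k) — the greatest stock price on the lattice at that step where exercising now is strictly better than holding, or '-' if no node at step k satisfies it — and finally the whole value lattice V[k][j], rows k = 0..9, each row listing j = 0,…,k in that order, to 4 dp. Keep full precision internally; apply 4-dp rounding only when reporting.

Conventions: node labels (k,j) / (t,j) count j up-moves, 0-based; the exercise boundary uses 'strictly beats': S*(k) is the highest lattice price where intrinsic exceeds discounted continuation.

price = 48.1367
boundary = - 91.6453 101.0400 91.6453 101.0400 91.6453 101.0400 111.3978 122.8174
tree:
48.1367
57.2747 38.8784
65.7959 47.8800 29.6765
73.5248 57.2747 38.3214 20.7655
80.5351 65.7959 47.8800 28.5217 12.7146
86.8935 73.5248 57.2747 37.7431 18.9865 6.1653
92.6608 80.5351 65.7959 47.8800 27.3226 10.3016 1.8247
97.8918 86.8935 73.5248 57.2747 37.5222 16.7355 3.5567 0.0000
102.6364 92.6608 80.5351 65.7959 47.8800 26.1026 6.9325 0.0000 0.0000
106.9398 97.8918 86.8935 73.5248 57.2747 37.5222 13.5124 0.0000 0.0000 0.0000

Δt=0.07600, u=1.10251, d=0.90702, q=0.48457, disc=e^(-rΔt)=0.99537
k=9 terminal: V=max(K-S,0) → 106.9398 97.8918 86.8935 73.5248 57.2747 37.5222 13.5124 0.0000 0.0000 0.0000
k=8: j=0 S=46.2836 intr=102.6364 cont=102.0811 V=102.6364[EX]; j=1 S=56.2592 intr=92.6608 cont=92.1342 V=92.6608[EX]; j=2 S=68.3849 intr=80.5351 cont=80.0435 V=80.5351[EX]; j=3 S=83.1241 intr=65.7959 cont=65.3468 V=65.7959[EX]; j=4 S=101.0400 intr=47.8800 cont=47.4826 V=47.8800[EX]; j=5 S=122.8174 intr=26.1026 cont=25.7680 V=26.1026[EX]; j=6 S=149.2885 intr=0.0000 cont=6.9325 V=6.9325[hold]; j=7 S=181.4650 intr=0.0000 cont=0.0000 V=0.0000[hold]; j=8 S=220.5766 intr=0.0000 cont=0.0000 V=0.0000[hold]  S*(8)=122.8174
k=7: j=0 S=51.0282 intr=97.8918 cont=97.3501 V=97.8918[EX]; j=1 S=62.0265 intr=86.8935 cont=86.3836 V=86.8935[EX]; j=2 S=75.3952 intr=73.5248 cont=73.0535 V=73.5248[EX]; j=3 S=91.6453 intr=57.2747 cont=56.8502 V=57.2747[EX]; j=4 S=111.3978 intr=37.5222 cont=37.1547 V=37.5222[EX]; j=5 S=135.4076 intr=13.5124 cont=16.7355 V=16.7355[hold]; j=6 S=164.5923 intr=0.0000 cont=3.5567 V=3.5567[hold]; j=7 S=200.0673 intr=0.0000 cont=0.0000 V=0.0000[hold]  S*(7)=111.3978
k=6: j=0 S=56.2592 intr=92.6608 cont=92.1342 V=92.6608[EX]; j=1 S=68.3849 intr=80.5351 cont=80.0435 V=80.5351[EX]; j=2 S=83.1241 intr=65.7959 cont=65.3468 V=65.7959[EX]; j=3 S=101.0400 intr=47.8800 cont=47.4826 V=47.8800[EX]; j=4 S=122.8174 intr=26.1026 cont=27.3226 V=27.3226[hold]; j=5 S=149.2885 intr=0.0000 cont=10.3016 V=10.3016[hold]; j=6 S=181.4650 intr=0.0000 cont=1.8247 V=1.8247[hold]  S*(6)=101.0400
k=5: j=0 S=62.0265 intr=86.8935 cont=86.3836 V=86.8935[EX]; j=1 S=75.3952 intr=73.5248 cont=73.0535 V=73.5248[EX]; j=2 S=91.6453 intr=57.2747 cont=56.8502 V=57.2747[EX]; j=3 S=111.3978 intr=37.5222 cont=37.7431 V=37.7431[hold]; j=4 S=135.4076 intr=13.5124 cont=18.9865 V=18.9865[hold]; j=5 S=164.5923 intr=0.0000 cont=6.1653 V=6.1653[hold]  S*(5)=91.6453
k=4: j=0 S=68.3849 intr=80.5351 cont=80.0435 V=80.5351[EX]; j=1 S=83.1241 intr=65.7959 cont=65.3468 V=65.7959[EX]; j=2 S=101.0400 intr=47.8800 cont=47.5891 V=47.8800[EX]; j=3 S=122.8174 intr=26.1026 cont=28.5217 V=28.5217[hold]; j=4 S=149.2885 intr=0.0000 cont=12.7146 V=12.7146[hold]  S*(4)=101.0400
k=3: j=0 S=75.3952 intr=73.5248 cont=73.0535 V=73.5248[EX]; j=1 S=91.6453 intr=57.2747 cont=56.8502 V=57.2747[EX]; j=2 S=111.3978 intr=37.5222 cont=38.3214 V=38.3214[hold]; j=3 S=135.4076 intr=13.5124 cont=20.7655 V=20.7655[hold]  S*(3)=91.6453
k=2: j=0 S=83.1241 intr=65.7959 cont=65.3468 V=65.7959[EX]; j=1 S=101.0400 intr=47.8800 cont=47.8681 V=47.8800[EX]; j=2 S=122.8174 intr=26.1026 cont=29.6765 V=29.6765[hold]  S*(2)=101.0400
k=1: j=0 S=91.6453 intr=57.2747 cont=56.8502 V=57.2747[EX]; j=1 S=111.3978 intr=37.5222 cont=38.8784 V=38.8784[hold]  S*(1)=91.6453
k=0: j=0 S=101.0400 intr=47.8800 cont=48.1367 V=48.1367[hold]  S*(0)=-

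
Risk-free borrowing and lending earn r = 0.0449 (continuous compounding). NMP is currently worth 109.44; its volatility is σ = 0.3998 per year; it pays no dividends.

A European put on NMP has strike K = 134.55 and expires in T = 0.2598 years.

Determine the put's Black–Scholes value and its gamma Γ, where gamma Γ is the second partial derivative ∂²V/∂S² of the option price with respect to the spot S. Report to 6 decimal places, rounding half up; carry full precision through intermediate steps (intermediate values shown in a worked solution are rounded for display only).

σ√T = 0.3998·√0.2598 = 0.203780
d₁ = (ln(S/K) + (r+σ²/2)T) / (σ√T) = (ln(109.44/134.55) + (0.0449+0.3998²/2)·0.2598) / 0.203780 = (-0.206559 + 0.032428) / 0.203780 = -0.854504
d₂ = d₁ − σ√T = -0.854504 − 0.203780 = -1.058285
e^{−rT} = 0.988403
N(−d₁) = 0.803587,  N(−d₂) = 0.855037
Put price V = K·e^{−rT}·N(−d₂) − S·N(−d₁) = 113.711038 − 87.944578 = 25.766460
φ(d₁) = (1/√(2π))·e^{−d₁²/2} = 0.276920
Γ = φ(d₁) / (S·σ·√T) = 0.012417

price = 25.766460
Γ = 0.012417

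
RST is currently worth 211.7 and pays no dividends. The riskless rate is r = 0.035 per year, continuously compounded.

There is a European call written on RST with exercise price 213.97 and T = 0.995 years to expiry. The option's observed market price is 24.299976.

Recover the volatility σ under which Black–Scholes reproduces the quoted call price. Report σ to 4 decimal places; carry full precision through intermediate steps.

At σ = 0.2612 the Black–Scholes value reproduces the quote:
σ√T = 0.2612·√0.995 = 0.260546
d₁ = (ln(S/K) + (r+σ²/2)T) / (σ√T) = (ln(211.7/213.97) + (0.035+0.2612²/2)·0.995) / 0.260546 = (-0.010666 + 0.068767) / 0.260546 = 0.222999
d₂ = d₁ − σ√T = 0.222999 − 0.260546 = -0.037547
e^{−rT} = 0.965774
N(d₁) = 0.588232,  N(d₂) = 0.485024
V = S·N(d₁) − K·e^{−rT}·N(d₂) = 124.528677 − 100.228701 = 24.299976 (the observed quote) — the price is monotone increasing in volatility, hence this σ is the only solution

sigma = 0.2612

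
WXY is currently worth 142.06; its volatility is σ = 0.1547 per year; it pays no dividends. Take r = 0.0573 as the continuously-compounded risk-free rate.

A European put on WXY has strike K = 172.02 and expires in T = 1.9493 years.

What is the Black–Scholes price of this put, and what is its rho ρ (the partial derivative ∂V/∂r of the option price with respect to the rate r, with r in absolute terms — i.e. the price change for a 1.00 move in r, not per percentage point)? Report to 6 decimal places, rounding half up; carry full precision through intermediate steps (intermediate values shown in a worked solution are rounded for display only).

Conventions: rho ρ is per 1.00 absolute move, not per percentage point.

σ√T = 0.1547·√1.9493 = 0.215988
d₁ = (ln(S/K) + (r+σ²/2)T) / (σ√T) = (ln(142.06/172.02) + (0.0573+0.1547²/2)·1.9493) / 0.215988 = (-0.191361 + 0.135020) / 0.215988 = -0.260852
d₂ = d₁ − σ√T = -0.260852 − 0.215988 = -0.476840
e^{−rT} = 0.894317
N(−d₁) = 0.602897,  N(−d₂) = 0.683262
Put price V = K·e^{−rT}·N(−d₂) − S·N(−d₁) = 105.113322 − 85.647512 = 19.465810
ρ = −K·T·e^{−rT}·N(−d₂) = -204.897398

price = 19.465810
ρ = -204.897398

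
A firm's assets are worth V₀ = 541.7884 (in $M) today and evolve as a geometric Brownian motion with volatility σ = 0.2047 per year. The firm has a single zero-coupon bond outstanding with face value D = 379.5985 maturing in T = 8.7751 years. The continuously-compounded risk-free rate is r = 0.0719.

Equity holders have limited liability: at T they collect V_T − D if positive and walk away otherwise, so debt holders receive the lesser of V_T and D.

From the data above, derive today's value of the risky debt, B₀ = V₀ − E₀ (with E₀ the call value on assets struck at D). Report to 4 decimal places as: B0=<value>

B0=197.7580

Work the structural quantities from V₀ = 541.7884 against face 379.5985:
d₁ = [ln(V₀/D) + (r + σ²/2)T] / (σ√T)
   = [ln(541.7884/379.5985) + (0.0719 + 0.5·0.2047²)·8.7751] / (0.2047·√8.7751)
   = [0.355761 + 0.814777] / 0.606379 = 1.930376
d₂ = d₁ − σ√T = 1.930376 − 0.606379 = 1.323997
N(d₁) = 0.973220,  N(d₂) = 0.907248,  e^(−rT) = 0.532097
E₀ = V₀·N(d₁) − D·e^(−rT)·N(d₂)
   = 541.7884·0.973220 − 379.5985·0.532097·0.907248 = 344.030390
B₀ = V₀ − E₀ = 541.7884 − 344.030390 = 197.758010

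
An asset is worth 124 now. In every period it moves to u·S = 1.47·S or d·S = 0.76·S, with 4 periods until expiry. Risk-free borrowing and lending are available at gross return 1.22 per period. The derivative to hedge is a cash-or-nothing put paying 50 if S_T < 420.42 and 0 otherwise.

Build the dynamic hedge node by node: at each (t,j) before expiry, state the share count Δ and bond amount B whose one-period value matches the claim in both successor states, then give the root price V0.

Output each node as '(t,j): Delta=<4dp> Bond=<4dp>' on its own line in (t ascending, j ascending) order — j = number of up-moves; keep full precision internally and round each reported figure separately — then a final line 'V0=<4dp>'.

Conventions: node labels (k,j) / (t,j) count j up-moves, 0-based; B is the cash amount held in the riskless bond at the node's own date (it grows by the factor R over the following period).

Since d<R<u, set p* = (R−d)/(u−d) = 0.6479; price each node as the discounted p*-expectation of its children.
Expiry values: V(4,0)=50.0000, V(4,1)=50.0000, V(4,2)=50.0000, V(4,3)=50.0000, V(4,4)=0.0000
(3,0): S=54.4330. Δ = (V_up−V_dn)/(S_up−S_dn) = (50.0000−50.0000)/(80.0165−41.3691) = 0.0000. V = [p*·50.0000 + (1−p*)·50.0000]/1.22 = 40.9836. B = V − Δ·S = 40.9836.
(3,1): S=105.2849. Δ = (V_up−V_dn)/(S_up−S_dn) = (50.0000−50.0000)/(154.7688−80.0165) = 0.0000. V = [p*·50.0000 + (1−p*)·50.0000]/1.22 = 40.9836. B = V − Δ·S = 40.9836.
(3,2): S=203.6432. Δ = (V_up−V_dn)/(S_up−S_dn) = (50.0000−50.0000)/(299.3555−154.7688) = 0.0000. V = [p*·50.0000 + (1−p*)·50.0000]/1.22 = 40.9836. B = V − Δ·S = 40.9836.
(3,3): S=393.8889. Δ = (V_up−V_dn)/(S_up−S_dn) = (0.0000−50.0000)/(579.0166−299.3555) = -0.1788. V = [p*·0.0000 + (1−p*)·50.0000]/1.22 = 14.4308. B = V − Δ·S = 84.8534.
(2,0): S=71.6224. Δ = (V_up−V_dn)/(S_up−S_dn) = (40.9836−40.9836)/(105.2849−54.4330) = 0.0000. V = [p*·40.9836 + (1−p*)·40.9836]/1.22 = 33.5931. B = V − Δ·S = 33.5931.
(2,1): S=138.5328. Δ = (V_up−V_dn)/(S_up−S_dn) = (40.9836−40.9836)/(203.6432−105.2849) = 0.0000. V = [p*·40.9836 + (1−p*)·40.9836]/1.22 = 33.5931. B = V − Δ·S = 33.5931.
(2,2): S=267.9516. Δ = (V_up−V_dn)/(S_up−S_dn) = (14.4308−40.9836)/(393.8889−203.6432) = -0.1396. V = [p*·14.4308 + (1−p*)·40.9836]/1.22 = 19.4921. B = V − Δ·S = 56.8904.
(1,0): S=94.2400. Δ = (V_up−V_dn)/(S_up−S_dn) = (33.5931−33.5931)/(138.5328−71.6224) = 0.0000. V = [p*·33.5931 + (1−p*)·33.5931]/1.22 = 27.5353. B = V − Δ·S = 27.5353.
(1,1): S=182.2800. Δ = (V_up−V_dn)/(S_up−S_dn) = (19.4921−33.5931)/(267.9516−138.5328) = -0.1090. V = [p*·19.4921 + (1−p*)·33.5931]/1.22 = 20.0469. B = V − Δ·S = 39.9075.
(0,0): S=124.0000. Δ = (V_up−V_dn)/(S_up−S_dn) = (20.0469−27.5353)/(182.2800−94.2400) = -0.0851. V = [p*·20.0469 + (1−p*)·27.5353]/1.22 = 18.5932. B = V − Δ·S = 29.1402.
Sanity check at the root: Δ(0,0)·S0 + B(0,0) reproduces V0 = 18.5932.

(0,0): Delta=-0.0851 Bond=29.1402
(1,0): Delta=0.0000 Bond=27.5353
(1,1): Delta=-0.1090 Bond=39.9075
(2,0): Delta=0.0000 Bond=33.5931
(2,1): Delta=0.0000 Bond=33.5931
(2,2): Delta=-0.1396 Bond=56.8904
(3,0): Delta=0.0000 Bond=40.9836
(3,1): Delta=0.0000 Bond=40.9836
(3,2): Delta=0.0000 Bond=40.9836
(3,3): Delta=-0.1788 Bond=84.8534
V0=18.5932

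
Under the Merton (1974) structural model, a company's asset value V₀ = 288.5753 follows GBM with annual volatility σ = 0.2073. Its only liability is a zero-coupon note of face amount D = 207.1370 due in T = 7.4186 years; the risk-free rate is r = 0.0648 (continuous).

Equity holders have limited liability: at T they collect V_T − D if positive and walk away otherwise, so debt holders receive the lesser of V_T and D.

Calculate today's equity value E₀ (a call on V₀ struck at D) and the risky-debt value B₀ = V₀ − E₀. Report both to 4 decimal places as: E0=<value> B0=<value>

Apply the equity-as-call identities (strike 207.1370, horizon 7.4186 years):
d₁ = [ln(V₀/D) + (r + σ²/2)T] / (σ√T)
   = [ln(288.5753/207.1370) + (0.0648 + 0.5·0.2073²)·7.4186] / (0.2073·√7.4186)
   = [0.331576 + 0.640126] / 0.564625 = 1.720968
d₂ = d₁ − σ√T = 1.720968 − 0.564625 = 1.156342
N(d₁) = 0.957372,  N(d₂) = 0.876229,  e^(−rT) = 0.618335
E₀ = V₀·N(d₁) − D·e^(−rT)·N(d₂)
   = 288.5753·0.957372 − 207.1370·0.618335·0.876229 = 164.046339
B₀ = V₀ − E₀ = 288.5753 − 164.046339 = 124.528961

E0=164.0463 B0=124.5290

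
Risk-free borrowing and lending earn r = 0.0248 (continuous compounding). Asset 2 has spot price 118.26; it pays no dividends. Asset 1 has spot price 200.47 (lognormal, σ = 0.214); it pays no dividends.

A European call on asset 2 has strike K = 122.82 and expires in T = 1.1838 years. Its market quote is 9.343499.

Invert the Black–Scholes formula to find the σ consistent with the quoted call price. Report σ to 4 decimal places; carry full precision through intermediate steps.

sigma = 0.1912

At σ = 0.1912 the Black–Scholes value reproduces the quote:
σ√T = 0.1912·√1.1838 = 0.208031
d₁ = (ln(S/K) + (r+σ²/2)T) / (σ√T) = (ln(118.26/122.82) + (0.0248+0.1912²/2)·1.1838) / 0.208031 = (-0.037834 + 0.050997) / 0.208031 = 0.063271
d₂ = d₁ − σ√T = 0.063271 − 0.208031 = -0.144759
e^{−rT} = 0.971069
N(d₁) = 0.525225,  N(d₂) = 0.442450
V = S·N(d₁) − K·e^{−rT}·N(d₂) = 62.113069 − 52.769570 = 9.343499 (the observed quote) — the price is monotone increasing in volatility, hence this σ is the only solution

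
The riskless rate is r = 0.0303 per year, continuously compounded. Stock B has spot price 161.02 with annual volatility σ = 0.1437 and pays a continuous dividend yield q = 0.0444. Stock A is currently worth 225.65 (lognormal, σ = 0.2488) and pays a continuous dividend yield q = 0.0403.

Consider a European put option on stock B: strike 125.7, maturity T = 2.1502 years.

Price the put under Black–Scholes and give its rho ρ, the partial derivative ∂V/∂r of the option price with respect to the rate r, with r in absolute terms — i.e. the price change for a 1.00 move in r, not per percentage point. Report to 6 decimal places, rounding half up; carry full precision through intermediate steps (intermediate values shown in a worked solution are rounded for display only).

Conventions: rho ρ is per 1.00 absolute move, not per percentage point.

price = 2.163012
ρ = -44.881820

σ√T = 0.1437·√2.1502 = 0.210715
d₁ = (ln(S/K) + (r−q+σ²/2)T) / (σ√T) = (ln(161.02/125.7) + (0.0303−0.0444+0.1437²/2)·2.1502) / 0.210715 = (0.247630 − 0.008117) / 0.210715 = 1.136667
d₂ = d₁ − σ√T = 1.136667 − 0.210715 = 0.925951
e^{−rT} = 0.936926
e^{−qT} = 0.908947
N(−d₁) = 0.127839,  N(−d₂) = 0.177236
Put price V = K·e^{−rT}·N(−d₂) − S·e^{−qT}·N(−d₁) = 20.873323 − 18.710311 = 2.163012
ρ = −K·T·e^{−rT}·N(−d₂) = -44.881820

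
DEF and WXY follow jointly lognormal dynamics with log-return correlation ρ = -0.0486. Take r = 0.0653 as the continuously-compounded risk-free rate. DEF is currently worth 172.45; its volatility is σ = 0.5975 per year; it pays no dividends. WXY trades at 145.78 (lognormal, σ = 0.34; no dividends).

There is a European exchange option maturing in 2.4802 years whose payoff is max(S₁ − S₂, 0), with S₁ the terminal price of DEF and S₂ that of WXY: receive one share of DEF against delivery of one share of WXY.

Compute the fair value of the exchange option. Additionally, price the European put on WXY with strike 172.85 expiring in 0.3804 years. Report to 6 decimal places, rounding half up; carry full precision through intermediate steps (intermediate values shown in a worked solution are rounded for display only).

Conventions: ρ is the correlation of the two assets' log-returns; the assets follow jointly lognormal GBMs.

σ_eff = √(σ₁² + σ₂² − 2ρσ₁σ₂) = √(0.5975² + 0.34² − 2·-0.0486·0.5975·0.34) = 0.701678
d₁ = (ln(S₁/S₂) + (q₂ − q₁ + σ_eff²/2)T) / (σ_eff√T) = (ln(172.45/145.78) + (0.0 − 0.0 + 0.246176)·2.4802) / 1.105049 = 0.704562
d₂ = d₁ − σ_eff√T = 0.704562 − 1.105049 = -0.400487
N(d₁) = 0.759458,  N(d₂) = 0.344399
V = S₁·e^{−q₁T}·N(d₁) − S₂·e^{−q₂T}·N(d₂) = 130.968615 − 50.206479 = 80.762136
[vanilla: WXY put K=172.85]
σ√T = 0.34·√0.3804 = 0.209700
d₁ = (ln(S/K) + (r+σ²/2)T) / (σ√T) = (ln(145.78/172.85) + (0.0653+0.34²/2)·0.3804) / 0.209700 = (-0.170326 + 0.046827) / 0.209700 = -0.588927
d₂ = d₁ − σ√T = -0.588927 − 0.209700 = -0.798628
e^{−rT} = 0.975466
N(−d₁) = 0.722045,  N(−d₂) = 0.787747
price = K·e^{−rT}·N(−d₂) − S·N(−d₁) = 132.821426 − 105.259723 = 27.561703

exchange price = 80.762136
price(WXY put K=172.85) = 27.561703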